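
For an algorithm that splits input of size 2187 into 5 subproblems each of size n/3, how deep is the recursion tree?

For divide and conquer with division factor 3:

Problem sizes at each level:
Level 0: 2187
Level 1: 729
Level 2: 243
Level 3: 81
Level 4: 27
Level 5: 9
Level 6: 3
Level 7: 1

The root is level 0 and the size-1 base case is level 7 (the tree spans levels 0 through 7, i.e. 8 levels counting the root), so the depth is the number of divisions: log_3(2187) = 7

The recursion tree depth is log_3(2187) = 7. At each level, the problem size is divided by 3, so it takes 7 divisions to reduce to a base case of size 1. The algorithm makes 5 recursive calls at each level.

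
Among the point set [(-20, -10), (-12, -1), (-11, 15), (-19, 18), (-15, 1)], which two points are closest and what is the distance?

Computing all pairwise distances among 5 points:

d((-20, -10), (-12, -1)) = 12.0416
d((-20, -10), (-11, 15)) = 26.5707
d((-20, -10), (-19, 18)) = 28.0179
d((-20, -10), (-15, 1)) = 12.083
d((-12, -1), (-11, 15)) = 16.0312
d((-12, -1), (-19, 18)) = 20.2485
d((-12, -1), (-15, 1)) = 3.6056 <-- minimum
d((-11, 15), (-19, 18)) = 8.544
d((-11, 15), (-15, 1)) = 14.5602
d((-19, 18), (-15, 1)) = 17.4642

Closest pair: (-12, -1) and (-15, 1) with distance 3.6056

The closest pair is (-12, -1) and (-15, 1) with Euclidean distance 3.6056. For 5 points, brute-force pairwise comparison is shown above. For large n, the divide-and-conquer algorithm (sort by x, recurse on halves, check the dividing strip) achieves O(n log n).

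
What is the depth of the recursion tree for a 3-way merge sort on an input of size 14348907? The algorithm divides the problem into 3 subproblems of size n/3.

For divide and conquer with division factor 3:

Problem sizes at each level:
Level 0: 14348907
Level 1: 4782969
Level 2: 1594323
Level 3: 531441
Level 4: 177147
Level 5: 59049
Level 6: 19683
Level 7: 6561
Level 8: 2187
Level 9: 729
Level 10: 243
Level 11: 81
Level 12: 27
Level 13: 9
Level 14: 3
Level 15: 1

The root is level 0 and the size-1 base case is level 15 (the tree spans levels 0 through 15, i.e. 16 levels counting the root), so the depth is the number of divisions: log_3(14348907) = 15

The recursion tree depth is log_3(14348907) = 15. At each level, the problem size is divided by 3, so it takes 15 divisions to reduce to a base case of size 1. The algorithm makes 3 recursive calls at each level.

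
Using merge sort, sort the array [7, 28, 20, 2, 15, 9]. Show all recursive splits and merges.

Merge sort trace:

Split: [7, 28, 20, 2, 15, 9] -> [7, 28, 20] and [2, 15, 9]
  Split: [7, 28, 20] -> [7] and [28, 20]
    Split: [28, 20] -> [28] and [20]
    Merge: [28] + [20] -> [20, 28]
  Merge: [7] + [20, 28] -> [7, 20, 28]
  Split: [2, 15, 9] -> [2] and [15, 9]
    Split: [15, 9] -> [15] and [9]
    Merge: [15] + [9] -> [9, 15]
  Merge: [2] + [9, 15] -> [2, 9, 15]
Merge: [7, 20, 28] + [2, 9, 15] -> [2, 7, 9, 15, 20, 28]

Final sorted array: [2, 7, 9, 15, 20, 28]

The merge sort proceeds by recursively splitting the array and merging sorted halves.
After all merges, the sorted array is [2, 7, 9, 15, 20, 28].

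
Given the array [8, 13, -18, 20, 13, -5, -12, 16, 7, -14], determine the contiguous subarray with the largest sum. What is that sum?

Using Kadane's algorithm on [8, 13, -18, 20, 13, -5, -12, 16, 7, -14]:

Scanning through the array:
Position 1 (value 13): max_ending_here = 21, max_so_far = 21
Position 2 (value -18): max_ending_here = 3, max_so_far = 21
Position 3 (value 20): max_ending_here = 23, max_so_far = 23
Position 4 (value 13): max_ending_here = 36, max_so_far = 36
Position 5 (value -5): max_ending_here = 31, max_so_far = 36
Position 6 (value -12): max_ending_here = 19, max_so_far = 36
Position 7 (value 16): max_ending_here = 35, max_so_far = 36
Position 8 (value 7): max_ending_here = 42, max_so_far = 42
Position 9 (value -14): max_ending_here = 28, max_so_far = 42

Maximum subarray: [8, 13, -18, 20, 13, -5, -12, 16, 7]
Maximum sum: 42

The maximum subarray is [8, 13, -18, 20, 13, -5, -12, 16, 7] with sum 42. This subarray runs from index 0 to index 8.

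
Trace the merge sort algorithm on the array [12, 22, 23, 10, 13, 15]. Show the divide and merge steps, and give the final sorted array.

Merge sort trace:

Split: [12, 22, 23, 10, 13, 15] -> [12, 22, 23] and [10, 13, 15]
  Split: [12, 22, 23] -> [12] and [22, 23]
    Split: [22, 23] -> [22] and [23]
    Merge: [22] + [23] -> [22, 23]
  Merge: [12] + [22, 23] -> [12, 22, 23]
  Split: [10, 13, 15] -> [10] and [13, 15]
    Split: [13, 15] -> [13] and [15]
    Merge: [13] + [15] -> [13, 15]
  Merge: [10] + [13, 15] -> [10, 13, 15]
Merge: [12, 22, 23] + [10, 13, 15] -> [10, 12, 13, 15, 22, 23]

Final sorted array: [10, 12, 13, 15, 22, 23]

The merge sort proceeds by recursively splitting the array and merging sorted halves.
After all merges, the sorted array is [10, 12, 13, 15, 22, 23].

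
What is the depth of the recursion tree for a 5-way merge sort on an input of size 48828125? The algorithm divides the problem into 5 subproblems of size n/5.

For divide and conquer with division factor 5:

Problem sizes at each level:
Level 0: 48828125
Level 1: 9765625
Level 2: 1953125
Level 3: 390625
Level 4: 78125
Level 5: 15625
Level 6: 3125
Level 7: 625
Level 8: 125
Level 9: 25
Level 10: 5
Level 11: 1

The root is level 0 and the size-1 base case is level 11 (the tree spans levels 0 through 11, i.e. 12 levels counting the root), so the depth is the number of divisions: log_5(48828125) = 11

The recursion tree depth is log_5(48828125) = 11. At each level, the problem size is divided by 5, so it takes 11 divisions to reduce to a base case of size 1. The algorithm makes 5 recursive calls at each level.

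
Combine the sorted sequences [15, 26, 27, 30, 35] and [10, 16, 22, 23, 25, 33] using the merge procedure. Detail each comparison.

Merging process:

Compare 15 vs 10: take 10 from right. Merged: [10]
Compare 15 vs 16: take 15 from left. Merged: [10, 15]
Compare 26 vs 16: take 16 from right. Merged: [10, 15, 16]
Compare 26 vs 22: take 22 from right. Merged: [10, 15, 16, 22]
Compare 26 vs 23: take 23 from right. Merged: [10, 15, 16, 22, 23]
Compare 26 vs 25: take 25 from right. Merged: [10, 15, 16, 22, 23, 25]
Compare 26 vs 33: take 26 from left. Merged: [10, 15, 16, 22, 23, 25, 26]
Compare 27 vs 33: take 27 from left. Merged: [10, 15, 16, 22, 23, 25, 26, 27]
Compare 30 vs 33: take 30 from left. Merged: [10, 15, 16, 22, 23, 25, 26, 27, 30]
Compare 35 vs 33: take 33 from right. Merged: [10, 15, 16, 22, 23, 25, 26, 27, 30, 33]
Append remaining from left: [35]. Merged: [10, 15, 16, 22, 23, 25, 26, 27, 30, 33, 35]

Final merged array: [10, 15, 16, 22, 23, 25, 26, 27, 30, 33, 35]
Total comparisons: 10

The merged array is [10, 15, 16, 22, 23, 25, 26, 27, 30, 33, 35], requiring 10 comparisons. The merge step runs in O(n) time where n is the total number of elements.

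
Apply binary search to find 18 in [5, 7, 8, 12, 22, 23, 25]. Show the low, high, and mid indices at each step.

Binary search for 18 in [5, 7, 8, 12, 22, 23, 25]:

lo=0, hi=6, mid=3, arr[mid]=12 -> 12 < 18, search right half
lo=4, hi=6, mid=5, arr[mid]=23 -> 23 > 18, search left half
lo=4, hi=4, mid=4, arr[mid]=22 -> 22 > 18, search left half
lo=4 > hi=3, target 18 not found

Binary search determines that 18 is not in the array after 3 comparisons. The search space was exhausted without finding the target.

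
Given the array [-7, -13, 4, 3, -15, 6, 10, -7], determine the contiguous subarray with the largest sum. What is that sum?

Using Kadane's algorithm on [-7, -13, 4, 3, -15, 6, 10, -7]:

Scanning through the array:
Position 1 (value -13): max_ending_here = -13, max_so_far = -7
Position 2 (value 4): max_ending_here = 4, max_so_far = 4
Position 3 (value 3): max_ending_here = 7, max_so_far = 7
Position 4 (value -15): max_ending_here = -8, max_so_far = 7
Position 5 (value 6): max_ending_here = 6, max_so_far = 7
Position 6 (value 10): max_ending_here = 16, max_so_far = 16
Position 7 (value -7): max_ending_here = 9, max_so_far = 16

Maximum subarray: [6, 10]
Maximum sum: 16

The maximum subarray is [6, 10] with sum 16. This subarray runs from index 5 to index 6.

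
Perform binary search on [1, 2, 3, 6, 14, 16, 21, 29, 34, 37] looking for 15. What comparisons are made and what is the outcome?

Binary search for 15 in [1, 2, 3, 6, 14, 16, 21, 29, 34, 37]:

lo=0, hi=9, mid=4, arr[mid]=14 -> 14 < 15, search right half
lo=5, hi=9, mid=7, arr[mid]=29 -> 29 > 15, search left half
lo=5, hi=6, mid=5, arr[mid]=16 -> 16 > 15, search left half
lo=5 > hi=4, target 15 not found

Binary search determines that 15 is not in the array after 3 comparisons. The search space was exhausted without finding the target.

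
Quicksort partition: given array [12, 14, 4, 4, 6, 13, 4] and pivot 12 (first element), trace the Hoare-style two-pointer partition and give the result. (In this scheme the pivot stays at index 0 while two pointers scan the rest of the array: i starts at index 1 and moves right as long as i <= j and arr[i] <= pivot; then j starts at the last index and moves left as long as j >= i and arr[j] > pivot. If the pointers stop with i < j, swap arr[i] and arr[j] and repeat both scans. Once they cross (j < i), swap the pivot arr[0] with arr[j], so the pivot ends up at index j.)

Hoare-style two-pointer partition with pivot = 12:

Initial array: [12, 14, 4, 4, 6, 13, 4]

Pointers start at i = 1, j = 6.
i stops at index 1 (arr[1]=14 > 12), j stops at index 6 (arr[6]=4 <= 12): swap arr[1] and arr[6], array becomes [12, 4, 4, 4, 6, 13, 14]
i ends at 5, j ends at 4: the pointers have crossed (j < i), so scanning stops.

Swap pivot arr[0] with arr[4] to place pivot at position 4: [6, 4, 4, 4, 12, 13, 14]
Pivot position: 4

After partitioning with pivot 12, the array becomes [6, 4, 4, 4, 12, 13, 14]. The pivot is placed at index 4. All elements to the left of the pivot are <= 12, and all elements to the right are > 12.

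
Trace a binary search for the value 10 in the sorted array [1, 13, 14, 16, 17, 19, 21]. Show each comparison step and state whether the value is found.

Binary search for 10 in [1, 13, 14, 16, 17, 19, 21]:

lo=0, hi=6, mid=3, arr[mid]=16 -> 16 > 10, search left half
lo=0, hi=2, mid=1, arr[mid]=13 -> 13 > 10, search left half
lo=0, hi=0, mid=0, arr[mid]=1 -> 1 < 10, search right half
lo=1 > hi=0, target 10 not found

Binary search determines that 10 is not in the array after 3 comparisons. The search space was exhausted without finding the target.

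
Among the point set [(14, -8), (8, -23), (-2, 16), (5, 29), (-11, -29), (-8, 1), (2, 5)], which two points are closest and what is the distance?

Computing all pairwise distances among 7 points:

d((14, -8), (8, -23)) = 16.1555
d((14, -8), (-2, 16)) = 28.8444
d((14, -8), (5, 29)) = 38.0789
d((14, -8), (-11, -29)) = 32.6497
d((14, -8), (-8, 1)) = 23.7697
d((14, -8), (2, 5)) = 17.6918
d((8, -23), (-2, 16)) = 40.2616
d((8, -23), (5, 29)) = 52.0865
d((8, -23), (-11, -29)) = 19.9249
d((8, -23), (-8, 1)) = 28.8444
d((8, -23), (2, 5)) = 28.6356
d((-2, 16), (5, 29)) = 14.7648
d((-2, 16), (-11, -29)) = 45.8912
d((-2, 16), (-8, 1)) = 16.1555
d((-2, 16), (2, 5)) = 11.7047
d((5, 29), (-11, -29)) = 60.1664
d((5, 29), (-8, 1)) = 30.8707
d((5, 29), (2, 5)) = 24.1868
d((-11, -29), (-8, 1)) = 30.1496
d((-11, -29), (2, 5)) = 36.4005
d((-8, 1), (2, 5)) = 10.7703 <-- minimum

Closest pair: (-8, 1) and (2, 5) with distance 10.7703

The closest pair is (-8, 1) and (2, 5) with Euclidean distance 10.7703. For 7 points, brute-force pairwise comparison is shown above. For large n, the divide-and-conquer algorithm (sort by x, recurse on halves, check the dividing strip) achieves O(n log n).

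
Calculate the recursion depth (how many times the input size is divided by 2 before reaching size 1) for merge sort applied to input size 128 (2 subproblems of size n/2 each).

For divide and conquer with division factor 2:

Problem sizes at each level:
Level 0: 128
Level 1: 64
Level 2: 32
Level 3: 16
Level 4: 8
Level 5: 4
Level 6: 2
Level 7: 1

The root is level 0 and the size-1 base case is level 7 (the tree spans levels 0 through 7, i.e. 8 levels counting the root), so the depth is the number of divisions: log_2(128) = 7

The recursion tree depth is log_2(128) = 7. At each level, the problem size is divided by 2, so it takes 7 divisions to reduce to a base case of size 1. The algorithm makes 2 recursive calls at each level.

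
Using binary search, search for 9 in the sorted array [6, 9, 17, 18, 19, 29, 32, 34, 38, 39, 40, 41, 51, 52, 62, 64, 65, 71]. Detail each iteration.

Binary search for 9 in [6, 9, 17, 18, 19, 29, 32, 34, 38, 39, 40, 41, 51, 52, 62, 64, 65, 71]:

lo=0, hi=17, mid=8, arr[mid]=38 -> 38 > 9, search left half
lo=0, hi=7, mid=3, arr[mid]=18 -> 18 > 9, search left half
lo=0, hi=2, mid=1, arr[mid]=9 -> Found target at index 1!

Binary search finds 9 at index 1 after 3 comparisons. The search repeatedly halves the search space by comparing with the middle element.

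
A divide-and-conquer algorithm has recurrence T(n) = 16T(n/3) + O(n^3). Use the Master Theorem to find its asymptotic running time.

Master Theorem for T(n) = 16T(n/3) + O(n^3):

a = 16, b = 3, c = 3
log_b(a) = log_3(16) = 2.5237

Case 3: c = 3 > log_3(16) = 2.5237
T(n) = O(n^3) = O(n^3)

For T(n) = 16T(n/3) + O(n^3): log_3(16) = 2.5237. This is Case 3 of the Master Theorem (c > log_b(a), work dominated by root), giving O(n^3).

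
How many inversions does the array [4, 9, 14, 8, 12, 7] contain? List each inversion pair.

Finding inversions in [4, 9, 14, 8, 12, 7]:

(1, 3): arr[1]=9 > arr[3]=8
(1, 5): arr[1]=9 > arr[5]=7
(2, 3): arr[2]=14 > arr[3]=8
(2, 4): arr[2]=14 > arr[4]=12
(2, 5): arr[2]=14 > arr[5]=7
(3, 5): arr[3]=8 > arr[5]=7
(4, 5): arr[4]=12 > arr[5]=7

Total inversions: 7

The array has 7 inversion(s): (1,3), (1,5), (2,3), (2,4), (2,5), (3,5), (4,5). Each pair (i,j) satisfies i < j and arr[i] > arr[j].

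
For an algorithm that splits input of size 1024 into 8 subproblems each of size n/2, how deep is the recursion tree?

For divide and conquer with division factor 2:

Problem sizes at each level:
Level 0: 1024
Level 1: 512
Level 2: 256
Level 3: 128
Level 4: 64
Level 5: 32
Level 6: 16
Level 7: 8
Level 8: 4
Level 9: 2
Level 10: 1

The root is level 0 and the size-1 base case is level 10 (the tree spans levels 0 through 10, i.e. 11 levels counting the root), so the depth is the number of divisions: log_2(1024) = 10

The recursion tree depth is log_2(1024) = 10. At each level, the problem size is divided by 2, so it takes 10 divisions to reduce to a base case of size 1. The algorithm makes 8 recursive calls at each level.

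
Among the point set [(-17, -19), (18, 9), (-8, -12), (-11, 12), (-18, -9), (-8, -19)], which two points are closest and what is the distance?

Computing all pairwise distances among 6 points:

d((-17, -19), (18, 9)) = 44.8219
d((-17, -19), (-8, -12)) = 11.4018
d((-17, -19), (-11, 12)) = 31.5753
d((-17, -19), (-18, -9)) = 10.0499
d((-17, -19), (-8, -19)) = 9.0
d((18, 9), (-8, -12)) = 33.4215
d((18, 9), (-11, 12)) = 29.1548
d((18, 9), (-18, -9)) = 40.2492
d((18, 9), (-8, -19)) = 38.2099
d((-8, -12), (-11, 12)) = 24.1868
d((-8, -12), (-18, -9)) = 10.4403
d((-8, -12), (-8, -19)) = 7.0 <-- minimum
d((-11, 12), (-18, -9)) = 22.1359
d((-11, 12), (-8, -19)) = 31.1448
d((-18, -9), (-8, -19)) = 14.1421

Closest pair: (-8, -12) and (-8, -19) with distance 7.0

The closest pair is (-8, -12) and (-8, -19) with Euclidean distance 7.0. For 6 points, brute-force pairwise comparison is shown above. For large n, the divide-and-conquer algorithm (sort by x, recurse on halves, check the dividing strip) achieves O(n log n).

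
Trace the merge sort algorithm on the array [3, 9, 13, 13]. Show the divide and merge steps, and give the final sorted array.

Merge sort trace:

Split: [3, 9, 13, 13] -> [3, 9] and [13, 13]
  Split: [3, 9] -> [3] and [9]
  Merge: [3] + [9] -> [3, 9]
  Split: [13, 13] -> [13] and [13]
  Merge: [13] + [13] -> [13, 13]
Merge: [3, 9] + [13, 13] -> [3, 9, 13, 13]

Final sorted array: [3, 9, 13, 13]

The merge sort proceeds by recursively splitting the array and merging sorted halves.
After all merges, the sorted array is [3, 9, 13, 13].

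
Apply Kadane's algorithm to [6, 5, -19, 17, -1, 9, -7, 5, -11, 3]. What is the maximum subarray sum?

Using Kadane's algorithm on [6, 5, -19, 17, -1, 9, -7, 5, -11, 3]:

Scanning through the array:
Position 1 (value 5): max_ending_here = 11, max_so_far = 11
Position 2 (value -19): max_ending_here = -8, max_so_far = 11
Position 3 (value 17): max_ending_here = 17, max_so_far = 17
Position 4 (value -1): max_ending_here = 16, max_so_far = 17
Position 5 (value 9): max_ending_here = 25, max_so_far = 25
Position 6 (value -7): max_ending_here = 18, max_so_far = 25
Position 7 (value 5): max_ending_here = 23, max_so_far = 25
Position 8 (value -11): max_ending_here = 12, max_so_far = 25
Position 9 (value 3): max_ending_here = 15, max_so_far = 25

Maximum subarray: [17, -1, 9]
Maximum sum: 25

The maximum subarray is [17, -1, 9] with sum 25. This subarray runs from index 3 to index 5.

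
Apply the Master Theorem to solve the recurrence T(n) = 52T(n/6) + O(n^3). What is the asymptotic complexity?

Master Theorem for T(n) = 52T(n/6) + O(n^3):

a = 52, b = 6, c = 3
log_b(a) = log_6(52) = 2.2052

Case 3: c = 3 > log_6(52) = 2.2052
T(n) = O(n^3) = O(n^3)

For T(n) = 52T(n/6) + O(n^3): log_6(52) = 2.2052. This is Case 3 of the Master Theorem (c > log_b(a), work dominated by root), giving O(n^3).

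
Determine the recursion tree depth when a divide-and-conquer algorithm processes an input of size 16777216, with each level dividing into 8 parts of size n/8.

For divide and conquer with division factor 8:

Problem sizes at each level:
Level 0: 16777216
Level 1: 2097152
Level 2: 262144
Level 3: 32768
Level 4: 4096
Level 5: 512
Level 6: 64
Level 7: 8
Level 8: 1

The root is level 0 and the size-1 base case is level 8 (the tree spans levels 0 through 8, i.e. 9 levels counting the root), so the depth is the number of divisions: log_8(16777216) = 8

The recursion tree depth is log_8(16777216) = 8. At each level, the problem size is divided by 8, so it takes 8 divisions to reduce to a base case of size 1. The algorithm makes 8 recursive calls at each level.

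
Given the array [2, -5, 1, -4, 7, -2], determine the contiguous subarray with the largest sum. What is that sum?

Using Kadane's algorithm on [2, -5, 1, -4, 7, -2]:

Scanning through the array:
Position 1 (value -5): max_ending_here = -3, max_so_far = 2
Position 2 (value 1): max_ending_here = 1, max_so_far = 2
Position 3 (value -4): max_ending_here = -3, max_so_far = 2
Position 4 (value 7): max_ending_here = 7, max_so_far = 7
Position 5 (value -2): max_ending_here = 5, max_so_far = 7

Maximum subarray: [7]
Maximum sum: 7

The maximum subarray is [7] with sum 7. This subarray runs from index 4 to index 4.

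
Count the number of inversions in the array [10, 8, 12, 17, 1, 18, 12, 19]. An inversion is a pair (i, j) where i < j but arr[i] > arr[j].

Finding inversions in [10, 8, 12, 17, 1, 18, 12, 19]:

(0, 1): arr[0]=10 > arr[1]=8
(0, 4): arr[0]=10 > arr[4]=1
(1, 4): arr[1]=8 > arr[4]=1
(2, 4): arr[2]=12 > arr[4]=1
(3, 4): arr[3]=17 > arr[4]=1
(3, 6): arr[3]=17 > arr[6]=12
(5, 6): arr[5]=18 > arr[6]=12

Total inversions: 7

The array has 7 inversion(s): (0,1), (0,4), (1,4), (2,4), (3,4), (3,6), (5,6). Each pair (i,j) satisfies i < j and arr[i] > arr[j].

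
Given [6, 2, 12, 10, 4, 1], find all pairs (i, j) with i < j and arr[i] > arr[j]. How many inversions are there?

Finding inversions in [6, 2, 12, 10, 4, 1]:

(0, 1): arr[0]=6 > arr[1]=2
(0, 4): arr[0]=6 > arr[4]=4
(0, 5): arr[0]=6 > arr[5]=1
(1, 5): arr[1]=2 > arr[5]=1
(2, 3): arr[2]=12 > arr[3]=10
(2, 4): arr[2]=12 > arr[4]=4
(2, 5): arr[2]=12 > arr[5]=1
(3, 4): arr[3]=10 > arr[4]=4
(3, 5): arr[3]=10 > arr[5]=1
(4, 5): arr[4]=4 > arr[5]=1

Total inversions: 10

The array has 10 inversion(s): (0,1), (0,4), (0,5), (1,5), (2,3), (2,4), (2,5), (3,4), (3,5), (4,5). Each pair (i,j) satisfies i < j and arr[i] > arr[j].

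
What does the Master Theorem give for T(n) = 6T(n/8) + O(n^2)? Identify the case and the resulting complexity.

Master Theorem for T(n) = 6T(n/8) + O(n^2):

a = 6, b = 8, c = 2
log_b(a) = log_8(6) = 0.8617

Case 3: c = 2 > log_8(6) = 0.8617
T(n) = O(n^2) = O(n^2)

For T(n) = 6T(n/8) + O(n^2): log_8(6) = 0.8617. This is Case 3 of the Master Theorem (c > log_b(a), work dominated by root), giving O(n^2).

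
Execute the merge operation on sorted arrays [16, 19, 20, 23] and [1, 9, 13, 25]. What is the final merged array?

Merging process:

Compare 16 vs 1: take 1 from right. Merged: [1]
Compare 16 vs 9: take 9 from right. Merged: [1, 9]
Compare 16 vs 13: take 13 from right. Merged: [1, 9, 13]
Compare 16 vs 25: take 16 from left. Merged: [1, 9, 13, 16]
Compare 19 vs 25: take 19 from left. Merged: [1, 9, 13, 16, 19]
Compare 20 vs 25: take 20 from left. Merged: [1, 9, 13, 16, 19, 20]
Compare 23 vs 25: take 23 from left. Merged: [1, 9, 13, 16, 19, 20, 23]
Append remaining from right: [25]. Merged: [1, 9, 13, 16, 19, 20, 23, 25]

Final merged array: [1, 9, 13, 16, 19, 20, 23, 25]
Total comparisons: 7

The merged array is [1, 9, 13, 16, 19, 20, 23, 25], requiring 7 comparisons. The merge step runs in O(n) time where n is the total number of elements.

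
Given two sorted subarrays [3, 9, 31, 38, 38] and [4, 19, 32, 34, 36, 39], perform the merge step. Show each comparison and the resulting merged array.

Merging process:

Compare 3 vs 4: take 3 from left. Merged: [3]
Compare 9 vs 4: take 4 from right. Merged: [3, 4]
Compare 9 vs 19: take 9 from left. Merged: [3, 4, 9]
Compare 31 vs 19: take 19 from right. Merged: [3, 4, 9, 19]
Compare 31 vs 32: take 31 from left. Merged: [3, 4, 9, 19, 31]
Compare 38 vs 32: take 32 from right. Merged: [3, 4, 9, 19, 31, 32]
Compare 38 vs 34: take 34 from right. Merged: [3, 4, 9, 19, 31, 32, 34]
Compare 38 vs 36: take 36 from right. Merged: [3, 4, 9, 19, 31, 32, 34, 36]
Compare 38 vs 39: take 38 from left. Merged: [3, 4, 9, 19, 31, 32, 34, 36, 38]
Compare 38 vs 39: take 38 from left. Merged: [3, 4, 9, 19, 31, 32, 34, 36, 38, 38]
Append remaining from right: [39]. Merged: [3, 4, 9, 19, 31, 32, 34, 36, 38, 38, 39]

Final merged array: [3, 4, 9, 19, 31, 32, 34, 36, 38, 38, 39]
Total comparisons: 10

The merged array is [3, 4, 9, 19, 31, 32, 34, 36, 38, 38, 39], requiring 10 comparisons. The merge step runs in O(n) time where n is the total number of elements.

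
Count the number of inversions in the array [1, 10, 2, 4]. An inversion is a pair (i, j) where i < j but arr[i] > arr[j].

Finding inversions in [1, 10, 2, 4]:

(1, 2): arr[1]=10 > arr[2]=2
(1, 3): arr[1]=10 > arr[3]=4

Total inversions: 2

The array has 2 inversion(s): (1,2), (1,3). Each pair (i,j) satisfies i < j and arr[i] > arr[j].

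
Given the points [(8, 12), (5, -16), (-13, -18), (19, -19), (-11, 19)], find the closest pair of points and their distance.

Computing all pairwise distances among 5 points:

d((8, 12), (5, -16)) = 28.1603
d((8, 12), (-13, -18)) = 36.6197
d((8, 12), (19, -19)) = 32.8938
d((8, 12), (-11, 19)) = 20.2485
d((5, -16), (-13, -18)) = 18.1108
d((5, -16), (19, -19)) = 14.3178 <-- minimum
d((5, -16), (-11, 19)) = 38.4838
d((-13, -18), (19, -19)) = 32.0156
d((-13, -18), (-11, 19)) = 37.054
d((19, -19), (-11, 19)) = 48.4149

Closest pair: (5, -16) and (19, -19) with distance 14.3178

The closest pair is (5, -16) and (19, -19) with Euclidean distance 14.3178. For 5 points, brute-force pairwise comparison is shown above. For large n, the divide-and-conquer algorithm (sort by x, recurse on halves, check the dividing strip) achieves O(n log n).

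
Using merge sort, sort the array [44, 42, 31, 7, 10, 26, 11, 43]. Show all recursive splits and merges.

Merge sort trace:

Split: [44, 42, 31, 7, 10, 26, 11, 43] -> [44, 42, 31, 7] and [10, 26, 11, 43]
  Split: [44, 42, 31, 7] -> [44, 42] and [31, 7]
    Split: [44, 42] -> [44] and [42]
    Merge: [44] + [42] -> [42, 44]
    Split: [31, 7] -> [31] and [7]
    Merge: [31] + [7] -> [7, 31]
  Merge: [42, 44] + [7, 31] -> [7, 31, 42, 44]
  Split: [10, 26, 11, 43] -> [10, 26] and [11, 43]
    Split: [10, 26] -> [10] and [26]
    Merge: [10] + [26] -> [10, 26]
    Split: [11, 43] -> [11] and [43]
    Merge: [11] + [43] -> [11, 43]
  Merge: [10, 26] + [11, 43] -> [10, 11, 26, 43]
Merge: [7, 31, 42, 44] + [10, 11, 26, 43] -> [7, 10, 11, 26, 31, 42, 43, 44]

Final sorted array: [7, 10, 11, 26, 31, 42, 43, 44]

The merge sort proceeds by recursively splitting the array and merging sorted halves.
After all merges, the sorted array is [7, 10, 11, 26, 31, 42, 43, 44].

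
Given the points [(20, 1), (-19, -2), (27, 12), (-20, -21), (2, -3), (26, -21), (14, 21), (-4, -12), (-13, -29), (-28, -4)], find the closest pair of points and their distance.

Computing all pairwise distances among 10 points:

d((20, 1), (-19, -2)) = 39.1152
d((20, 1), (27, 12)) = 13.0384
d((20, 1), (-20, -21)) = 45.6508
d((20, 1), (2, -3)) = 18.4391
d((20, 1), (26, -21)) = 22.8035
d((20, 1), (14, 21)) = 20.8806
d((20, 1), (-4, -12)) = 27.2947
d((20, 1), (-13, -29)) = 44.5982
d((20, 1), (-28, -4)) = 48.2597
d((-19, -2), (27, 12)) = 48.0833
d((-19, -2), (-20, -21)) = 19.0263
d((-19, -2), (2, -3)) = 21.0238
d((-19, -2), (26, -21)) = 48.8467
d((-19, -2), (14, 21)) = 40.2244
d((-19, -2), (-4, -12)) = 18.0278
d((-19, -2), (-13, -29)) = 27.6586
d((-19, -2), (-28, -4)) = 9.2195 <-- minimum
d((27, 12), (-20, -21)) = 57.4282
d((27, 12), (2, -3)) = 29.1548
d((27, 12), (26, -21)) = 33.0151
d((27, 12), (14, 21)) = 15.8114
d((27, 12), (-4, -12)) = 39.2046
d((27, 12), (-13, -29)) = 57.28
d((27, 12), (-28, -4)) = 57.28
d((-20, -21), (2, -3)) = 28.4253
d((-20, -21), (26, -21)) = 46.0
d((-20, -21), (14, 21)) = 54.037
d((-20, -21), (-4, -12)) = 18.3576
d((-20, -21), (-13, -29)) = 10.6301
d((-20, -21), (-28, -4)) = 18.7883
d((2, -3), (26, -21)) = 30.0
d((2, -3), (14, 21)) = 26.8328
d((2, -3), (-4, -12)) = 10.8167
d((2, -3), (-13, -29)) = 30.0167
d((2, -3), (-28, -4)) = 30.0167
d((26, -21), (14, 21)) = 43.6807
d((26, -21), (-4, -12)) = 31.3209
d((26, -21), (-13, -29)) = 39.8121
d((26, -21), (-28, -4)) = 56.6127
d((14, 21), (-4, -12)) = 37.5899
d((14, 21), (-13, -29)) = 56.8243
d((14, 21), (-28, -4)) = 48.8774
d((-4, -12), (-13, -29)) = 19.2354
d((-4, -12), (-28, -4)) = 25.2982
d((-13, -29), (-28, -4)) = 29.1548

Closest pair: (-19, -2) and (-28, -4) with distance 9.2195

The closest pair is (-19, -2) and (-28, -4) with Euclidean distance 9.2195. For 10 points, brute-force pairwise comparison is shown above. For large n, the divide-and-conquer algorithm (sort by x, recurse on halves, check the dividing strip) achieves O(n log n).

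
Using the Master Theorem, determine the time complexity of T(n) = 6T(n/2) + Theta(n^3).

Master Theorem for T(n) = 6T(n/2) + O(n^3):

a = 6, b = 2, c = 3
log_b(a) = log_2(6) = 2.5850

Case 3: c = 3 > log_2(6) = 2.5850
T(n) = O(n^3) = O(n^3)

For T(n) = 6T(n/2) + O(n^3): log_2(6) = 2.5850. This is Case 3 of the Master Theorem (c > log_b(a), work dominated by root), giving O(n^3).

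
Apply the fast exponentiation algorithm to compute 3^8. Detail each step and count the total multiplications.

Computing 3^8 by squaring (build up from 3^1; each line after the first costs one multiplication):

3^1 = 3
3^2 = (3^1)^2 = 3^2 = 9
3^4 = (3^2)^2 = 9^2 = 81
3^8 = (3^4)^2 = 81^2 = 6561

Result: 6561
Multiplications needed: 3 (3 lines after 3^1)

3^8 = 6561. Using exponentiation by squaring, this requires 3 multiplications. The key idea: if the exponent is even, square the half-power; if odd, multiply by the base once.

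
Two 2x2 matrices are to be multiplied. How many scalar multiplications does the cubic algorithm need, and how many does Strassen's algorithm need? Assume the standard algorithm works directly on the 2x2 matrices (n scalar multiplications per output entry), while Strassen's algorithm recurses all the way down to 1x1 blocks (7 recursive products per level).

Matrix multiplication for 2x2 matrices:

Standard algorithm: 2^3 = 8 multiplications
Strassen's algorithm: 7^(log2(2)) = 7^1 = 7 multiplications
Savings: 8 - 7 = 1 multiplications

Standard: 8 multiplications (2^3). Strassen: 7 multiplications (7^1). Strassen reduces 8 recursive multiplications to 7 at each level.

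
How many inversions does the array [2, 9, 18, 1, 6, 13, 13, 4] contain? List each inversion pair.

Finding inversions in [2, 9, 18, 1, 6, 13, 13, 4]:

(0, 3): arr[0]=2 > arr[3]=1
(1, 3): arr[1]=9 > arr[3]=1
(1, 4): arr[1]=9 > arr[4]=6
(1, 7): arr[1]=9 > arr[7]=4
(2, 3): arr[2]=18 > arr[3]=1
(2, 4): arr[2]=18 > arr[4]=6
(2, 5): arr[2]=18 > arr[5]=13
(2, 6): arr[2]=18 > arr[6]=13
(2, 7): arr[2]=18 > arr[7]=4
(4, 7): arr[4]=6 > arr[7]=4
(5, 7): arr[5]=13 > arr[7]=4
(6, 7): arr[6]=13 > arr[7]=4

Total inversions: 12

The array has 12 inversion(s): (0,3), (1,3), (1,4), (1,7), (2,3), (2,4), (2,5), (2,6), (2,7), (4,7), (5,7), (6,7). Each pair (i,j) satisfies i < j and arr[i] > arr[j].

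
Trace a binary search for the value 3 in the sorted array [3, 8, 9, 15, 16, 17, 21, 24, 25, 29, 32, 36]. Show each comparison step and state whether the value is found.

Binary search for 3 in [3, 8, 9, 15, 16, 17, 21, 24, 25, 29, 32, 36]:

lo=0, hi=11, mid=5, arr[mid]=17 -> 17 > 3, search left half
lo=0, hi=4, mid=2, arr[mid]=9 -> 9 > 3, search left half
lo=0, hi=1, mid=0, arr[mid]=3 -> Found target at index 0!

Binary search finds 3 at index 0 after 3 comparisons. The search repeatedly halves the search space by comparing with the middle element.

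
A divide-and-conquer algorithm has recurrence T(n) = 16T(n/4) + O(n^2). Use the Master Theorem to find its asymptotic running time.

Master Theorem for T(n) = 16T(n/4) + O(n^2):

a = 16, b = 4, c = 2
log_b(a) = log_4(16) = 2.0000

Case 2: c = 2 = log_4(16) = 2.0000
T(n) = O(n^2 log n) = O(n^2 log n)

For T(n) = 16T(n/4) + O(n^2): log_4(16) = 2.0000. This is Case 2 of the Master Theorem (c = log_b(a), equal work at all levels), giving O(n^2 log n).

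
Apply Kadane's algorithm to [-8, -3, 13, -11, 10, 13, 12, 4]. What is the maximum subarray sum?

Using Kadane's algorithm on [-8, -3, 13, -11, 10, 13, 12, 4]:

Scanning through the array:
Position 1 (value -3): max_ending_here = -3, max_so_far = -3
Position 2 (value 13): max_ending_here = 13, max_so_far = 13
Position 3 (value -11): max_ending_here = 2, max_so_far = 13
Position 4 (value 10): max_ending_here = 12, max_so_far = 13
Position 5 (value 13): max_ending_here = 25, max_so_far = 25
Position 6 (value 12): max_ending_here = 37, max_so_far = 37
Position 7 (value 4): max_ending_here = 41, max_so_far = 41

Maximum subarray: [13, -11, 10, 13, 12, 4]
Maximum sum: 41

The maximum subarray is [13, -11, 10, 13, 12, 4] with sum 41. This subarray runs from index 2 to index 7.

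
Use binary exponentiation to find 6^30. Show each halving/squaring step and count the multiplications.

Computing 6^30 by squaring (build up from 6^1; each line after the first costs one multiplication):

6^1 = 6
6^2 = (6^1)^2 = 6^2 = 36
6^3 = 6 * 6^2 = 6 * 36 = 216
6^6 = (6^3)^2 = 216^2 = 46656
6^7 = 6 * 6^6 = 6 * 46656 = 279936
6^14 = (6^7)^2 = 279936^2 = 78364164096
6^15 = 6 * 6^14 = 6 * 78364164096 = 470184984576
6^30 = (6^15)^2 = 470184984576^2 = 221073919720733357899776

Result: 221073919720733357899776
Multiplications needed: 7 (7 lines after 6^1)

6^30 = 221073919720733357899776. Using exponentiation by squaring, this requires 7 multiplications. The key idea: if the exponent is even, square the half-power; if odd, multiply by the base once.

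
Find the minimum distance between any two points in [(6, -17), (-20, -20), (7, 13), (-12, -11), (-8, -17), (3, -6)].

Computing all pairwise distances among 6 points:

d((6, -17), (-20, -20)) = 26.1725
d((6, -17), (7, 13)) = 30.0167
d((6, -17), (-12, -11)) = 18.9737
d((6, -17), (-8, -17)) = 14.0
d((6, -17), (3, -6)) = 11.4018
d((-20, -20), (7, 13)) = 42.638
d((-20, -20), (-12, -11)) = 12.0416
d((-20, -20), (-8, -17)) = 12.3693
d((-20, -20), (3, -6)) = 26.9258
d((7, 13), (-12, -11)) = 30.6105
d((7, 13), (-8, -17)) = 33.541
d((7, 13), (3, -6)) = 19.4165
d((-12, -11), (-8, -17)) = 7.2111 <-- minimum
d((-12, -11), (3, -6)) = 15.8114
d((-8, -17), (3, -6)) = 15.5563

Closest pair: (-12, -11) and (-8, -17) with distance 7.2111

The closest pair is (-12, -11) and (-8, -17) with Euclidean distance 7.2111. For 6 points, brute-force pairwise comparison is shown above. For large n, the divide-and-conquer algorithm (sort by x, recurse on halves, check the dividing strip) achieves O(n log n).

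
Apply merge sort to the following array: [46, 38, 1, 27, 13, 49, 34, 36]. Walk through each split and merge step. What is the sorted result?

Merge sort trace:

Split: [46, 38, 1, 27, 13, 49, 34, 36] -> [46, 38, 1, 27] and [13, 49, 34, 36]
  Split: [46, 38, 1, 27] -> [46, 38] and [1, 27]
    Split: [46, 38] -> [46] and [38]
    Merge: [46] + [38] -> [38, 46]
    Split: [1, 27] -> [1] and [27]
    Merge: [1] + [27] -> [1, 27]
  Merge: [38, 46] + [1, 27] -> [1, 27, 38, 46]
  Split: [13, 49, 34, 36] -> [13, 49] and [34, 36]
    Split: [13, 49] -> [13] and [49]
    Merge: [13] + [49] -> [13, 49]
    Split: [34, 36] -> [34] and [36]
    Merge: [34] + [36] -> [34, 36]
  Merge: [13, 49] + [34, 36] -> [13, 34, 36, 49]
Merge: [1, 27, 38, 46] + [13, 34, 36, 49] -> [1, 13, 27, 34, 36, 38, 46, 49]

Final sorted array: [1, 13, 27, 34, 36, 38, 46, 49]

The merge sort proceeds by recursively splitting the array and merging sorted halves.
After all merges, the sorted array is [1, 13, 27, 34, 36, 38, 46, 49].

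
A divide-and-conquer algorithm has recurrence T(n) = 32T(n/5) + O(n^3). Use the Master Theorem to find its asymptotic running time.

Master Theorem for T(n) = 32T(n/5) + O(n^3):

a = 32, b = 5, c = 3
log_b(a) = log_5(32) = 2.1534

Case 3: c = 3 > log_5(32) = 2.1534
T(n) = O(n^3) = O(n^3)

For T(n) = 32T(n/5) + O(n^3): log_5(32) = 2.1534. This is Case 3 of the Master Theorem (c > log_b(a), work dominated by root), giving O(n^3).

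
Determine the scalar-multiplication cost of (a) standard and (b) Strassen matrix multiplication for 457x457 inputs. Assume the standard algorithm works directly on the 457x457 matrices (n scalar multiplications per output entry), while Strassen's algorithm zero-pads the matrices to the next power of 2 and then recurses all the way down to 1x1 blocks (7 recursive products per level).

Matrix multiplication for 457x457 matrices:

Strassen's algorithm requires power-of-2 dimensions. Pad 457x457 to 512x512 (next power of 2).

Standard algorithm: 457^3 = 95443993 multiplications
Strassen's algorithm: 7^(log2(512)) = 7^9 = 40353607 multiplications
Savings: 95443993 - 40353607 = 55090386 multiplications

Standard: 95443993 multiplications (457^3). Strassen: 40353607 multiplications (7^9, after padding to 512x512). Strassen reduces 8 recursive multiplications to 7 at each level.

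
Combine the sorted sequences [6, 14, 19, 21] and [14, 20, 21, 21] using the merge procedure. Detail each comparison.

Merging process:

Compare 6 vs 14: take 6 from left. Merged: [6]
Compare 14 vs 14: take 14 from left. Merged: [6, 14]
Compare 19 vs 14: take 14 from right. Merged: [6, 14, 14]
Compare 19 vs 20: take 19 from left. Merged: [6, 14, 14, 19]
Compare 21 vs 20: take 20 from right. Merged: [6, 14, 14, 19, 20]
Compare 21 vs 21: take 21 from left. Merged: [6, 14, 14, 19, 20, 21]
Append remaining from right: [21, 21]. Merged: [6, 14, 14, 19, 20, 21, 21, 21]

Final merged array: [6, 14, 14, 19, 20, 21, 21, 21]
Total comparisons: 6

The merged array is [6, 14, 14, 19, 20, 21, 21, 21], requiring 6 comparisons. The merge step runs in O(n) time where n is the total number of elements.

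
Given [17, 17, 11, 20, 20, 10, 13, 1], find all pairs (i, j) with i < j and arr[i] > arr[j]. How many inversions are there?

Finding inversions in [17, 17, 11, 20, 20, 10, 13, 1]:

(0, 2): arr[0]=17 > arr[2]=11
(0, 5): arr[0]=17 > arr[5]=10
(0, 6): arr[0]=17 > arr[6]=13
(0, 7): arr[0]=17 > arr[7]=1
(1, 2): arr[1]=17 > arr[2]=11
(1, 5): arr[1]=17 > arr[5]=10
(1, 6): arr[1]=17 > arr[6]=13
(1, 7): arr[1]=17 > arr[7]=1
(2, 5): arr[2]=11 > arr[5]=10
(2, 7): arr[2]=11 > arr[7]=1
(3, 5): arr[3]=20 > arr[5]=10
(3, 6): arr[3]=20 > arr[6]=13
(3, 7): arr[3]=20 > arr[7]=1
(4, 5): arr[4]=20 > arr[5]=10
(4, 6): arr[4]=20 > arr[6]=13
(4, 7): arr[4]=20 > arr[7]=1
(5, 7): arr[5]=10 > arr[7]=1
(6, 7): arr[6]=13 > arr[7]=1

Total inversions: 18

The array has 18 inversion(s): (0,2), (0,5), (0,6), (0,7), (1,2), (1,5), (1,6), (1,7), (2,5), (2,7), (3,5), (3,6), (3,7), (4,5), (4,6), (4,7), (5,7), (6,7). Each pair (i,j) satisfies i < j and arr[i] > arr[j].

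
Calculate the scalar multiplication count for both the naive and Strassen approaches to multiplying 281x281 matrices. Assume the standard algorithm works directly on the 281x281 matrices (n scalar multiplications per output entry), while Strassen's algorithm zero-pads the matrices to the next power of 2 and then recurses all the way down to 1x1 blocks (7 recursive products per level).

Matrix multiplication for 281x281 matrices:

Strassen's algorithm requires power-of-2 dimensions. Pad 281x281 to 512x512 (next power of 2).

Standard algorithm: 281^3 = 22188041 multiplications
Strassen's algorithm: 7^(log2(512)) = 7^9 = 40353607 multiplications
Difference: 22188041 - 40353607 = -18165566 (Strassen uses MORE here due to padding overhead — for small or just-over-power-of-2 n, padding can outweigh the per-level savings)

Standard: 22188041 multiplications (281^3). Strassen: 40353607 multiplications (7^9, after padding to 512x512). Strassen reduces 8 recursive multiplications to 7 at each level.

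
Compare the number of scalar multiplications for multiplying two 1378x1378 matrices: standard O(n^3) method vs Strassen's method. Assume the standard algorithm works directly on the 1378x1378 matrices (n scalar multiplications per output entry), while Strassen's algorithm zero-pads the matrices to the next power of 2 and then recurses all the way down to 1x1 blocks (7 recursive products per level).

Matrix multiplication for 1378x1378 matrices:

Strassen's algorithm requires power-of-2 dimensions. Pad 1378x1378 to 2048x2048 (next power of 2).

Standard algorithm: 1378^3 = 2616662152 multiplications
Strassen's algorithm: 7^(log2(2048)) = 7^11 = 1977326743 multiplications
Savings: 2616662152 - 1977326743 = 639335409 multiplications

Standard: 2616662152 multiplications (1378^3). Strassen: 1977326743 multiplications (7^11, after padding to 2048x2048). Strassen reduces 8 recursive multiplications to 7 at each level.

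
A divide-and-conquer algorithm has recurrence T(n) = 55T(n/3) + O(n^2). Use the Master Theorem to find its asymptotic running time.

Master Theorem for T(n) = 55T(n/3) + O(n^2):

a = 55, b = 3, c = 2
log_b(a) = log_3(55) = 3.6476

Case 1: c = 2 < log_3(55) = 3.6476
T(n) = O(n^(log_3 55))

For T(n) = 55T(n/3) + O(n^2): log_3(55) = 3.6476. This is Case 1 of the Master Theorem (c < log_b(a), work dominated by leaves), giving O(n^(log_3 55)).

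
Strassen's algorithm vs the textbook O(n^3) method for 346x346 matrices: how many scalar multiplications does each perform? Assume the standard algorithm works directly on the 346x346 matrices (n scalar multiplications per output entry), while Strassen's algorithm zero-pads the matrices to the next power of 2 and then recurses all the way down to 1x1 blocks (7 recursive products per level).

Matrix multiplication for 346x346 matrices:

Strassen's algorithm requires power-of-2 dimensions. Pad 346x346 to 512x512 (next power of 2).

Standard algorithm: 346^3 = 41421736 multiplications
Strassen's algorithm: 7^(log2(512)) = 7^9 = 40353607 multiplications
Savings: 41421736 - 40353607 = 1068129 multiplications

Standard: 41421736 multiplications (346^3). Strassen: 40353607 multiplications (7^9, after padding to 512x512). Strassen reduces 8 recursive multiplications to 7 at each level.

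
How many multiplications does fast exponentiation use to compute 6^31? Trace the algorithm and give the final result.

Computing 6^31 by squaring (build up from 6^1; each line after the first costs one multiplication):

6^1 = 6
6^2 = (6^1)^2 = 6^2 = 36
6^3 = 6 * 6^2 = 6 * 36 = 216
6^6 = (6^3)^2 = 216^2 = 46656
6^7 = 6 * 6^6 = 6 * 46656 = 279936
6^14 = (6^7)^2 = 279936^2 = 78364164096
6^15 = 6 * 6^14 = 6 * 78364164096 = 470184984576
6^30 = (6^15)^2 = 470184984576^2 = 221073919720733357899776
6^31 = 6 * 6^30 = 6 * 221073919720733357899776 = 1326443518324400147398656

Result: 1326443518324400147398656
Multiplications needed: 8 (8 lines after 6^1)

6^31 = 1326443518324400147398656. Using exponentiation by squaring, this requires 8 multiplications. The key idea: if the exponent is even, square the half-power; if odd, multiply by the base once.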